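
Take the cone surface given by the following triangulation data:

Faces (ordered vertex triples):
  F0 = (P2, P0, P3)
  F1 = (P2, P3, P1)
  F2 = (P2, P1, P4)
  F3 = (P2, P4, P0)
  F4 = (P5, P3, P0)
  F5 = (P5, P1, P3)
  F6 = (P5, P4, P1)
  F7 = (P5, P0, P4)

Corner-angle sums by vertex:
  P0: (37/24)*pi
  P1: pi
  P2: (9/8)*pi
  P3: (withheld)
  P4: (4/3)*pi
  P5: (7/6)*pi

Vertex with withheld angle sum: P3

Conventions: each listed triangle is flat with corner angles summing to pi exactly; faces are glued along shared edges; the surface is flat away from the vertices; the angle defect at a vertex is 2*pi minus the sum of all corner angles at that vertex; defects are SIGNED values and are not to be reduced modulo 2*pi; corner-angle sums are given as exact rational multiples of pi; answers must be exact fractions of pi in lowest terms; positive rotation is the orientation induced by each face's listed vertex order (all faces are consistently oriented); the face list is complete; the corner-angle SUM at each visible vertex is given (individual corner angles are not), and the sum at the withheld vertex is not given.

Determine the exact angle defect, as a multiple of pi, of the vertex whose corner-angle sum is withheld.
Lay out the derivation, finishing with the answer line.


V = 6, E = 12, F = 8; chi = V - E + F = 2
Gauss-Bonnet: total defect = 2*pi*chi = 4*pi; visible defects sum to (23/6)*pi

Answer: defect(P3) = pi/6


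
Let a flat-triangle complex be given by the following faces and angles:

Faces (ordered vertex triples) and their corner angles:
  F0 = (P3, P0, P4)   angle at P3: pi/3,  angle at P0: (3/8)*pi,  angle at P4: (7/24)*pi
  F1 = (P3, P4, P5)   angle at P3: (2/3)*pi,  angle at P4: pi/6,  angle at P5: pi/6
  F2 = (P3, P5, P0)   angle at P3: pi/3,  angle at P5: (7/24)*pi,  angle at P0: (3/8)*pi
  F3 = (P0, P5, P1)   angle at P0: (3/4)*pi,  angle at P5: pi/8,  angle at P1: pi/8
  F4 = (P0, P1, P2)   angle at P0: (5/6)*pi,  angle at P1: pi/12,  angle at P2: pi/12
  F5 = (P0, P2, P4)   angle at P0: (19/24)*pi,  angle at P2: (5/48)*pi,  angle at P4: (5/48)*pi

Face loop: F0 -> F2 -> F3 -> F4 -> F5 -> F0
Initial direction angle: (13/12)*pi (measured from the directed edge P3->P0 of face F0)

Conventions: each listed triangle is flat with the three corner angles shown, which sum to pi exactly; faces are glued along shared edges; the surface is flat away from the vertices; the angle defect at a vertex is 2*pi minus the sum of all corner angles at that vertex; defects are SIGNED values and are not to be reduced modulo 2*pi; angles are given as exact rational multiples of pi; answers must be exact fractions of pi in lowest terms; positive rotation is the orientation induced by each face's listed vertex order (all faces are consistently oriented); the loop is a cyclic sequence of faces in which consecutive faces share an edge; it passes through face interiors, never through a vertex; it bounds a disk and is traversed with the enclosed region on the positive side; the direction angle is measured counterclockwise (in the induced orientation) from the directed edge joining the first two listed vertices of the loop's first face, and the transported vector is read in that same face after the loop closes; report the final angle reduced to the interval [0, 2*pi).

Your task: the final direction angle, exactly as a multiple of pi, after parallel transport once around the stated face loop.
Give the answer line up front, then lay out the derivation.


Answer: final direction angle = (47/24)*pi

enclosed vertex P0: corner angles sum to (25/8)*pi, defect = 2*pi - (25/8)*pi = (-9/8)*pi
final direction = starting direction + enclosed defect total, reduced mod 2*pi (induced orientation)
final angle = (13/12)*pi - (9/8)*pi = (47/24)*pi (mod 2*pi)


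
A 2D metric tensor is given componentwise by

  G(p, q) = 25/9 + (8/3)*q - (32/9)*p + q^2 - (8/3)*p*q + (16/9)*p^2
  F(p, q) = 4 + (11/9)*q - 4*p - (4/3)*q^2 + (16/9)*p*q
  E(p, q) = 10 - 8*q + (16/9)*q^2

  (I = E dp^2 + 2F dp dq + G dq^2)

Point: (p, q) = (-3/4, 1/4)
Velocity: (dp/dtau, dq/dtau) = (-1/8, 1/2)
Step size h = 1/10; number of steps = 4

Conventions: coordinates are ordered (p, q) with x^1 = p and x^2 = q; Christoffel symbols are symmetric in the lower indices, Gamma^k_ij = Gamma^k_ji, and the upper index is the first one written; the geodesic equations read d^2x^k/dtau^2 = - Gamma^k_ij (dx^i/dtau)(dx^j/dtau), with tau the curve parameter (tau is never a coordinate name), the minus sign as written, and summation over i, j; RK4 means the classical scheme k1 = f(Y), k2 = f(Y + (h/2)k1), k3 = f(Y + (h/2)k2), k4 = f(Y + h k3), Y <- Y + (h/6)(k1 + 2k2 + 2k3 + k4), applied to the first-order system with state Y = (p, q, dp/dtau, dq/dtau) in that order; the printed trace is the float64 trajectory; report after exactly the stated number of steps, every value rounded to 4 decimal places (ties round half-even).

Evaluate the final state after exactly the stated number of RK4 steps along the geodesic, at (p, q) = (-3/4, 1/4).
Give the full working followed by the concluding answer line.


f(Y) = (dp/dtau, dq/dtau, -Gamma^p_ij Y'^i Y'^j, -Gamma^q_ij Y'^i Y'^j) with the Gammas evaluated at the stage position; h = 0.100000; intermediate values shown to 6 dp
step 0: p = -0.7500, q = 0.2500, dp/dtau = -0.1250, dq/dtau = 0.5000
step 1:
  k1: at (p, q) = (-0.750000, 0.250000), (dp/dtau, dq/dtau) = (-0.125000, 0.500000); Gamma_ppp = 0.000000, Gamma_ppq = -0.240488, Gamma_pqq = 0.180366, Gamma_qpp = 0.000000, Gamma_qpq = -0.232973, Gamma_qqq = 0.174730; k1 = (-0.125000, 0.500000, -0.075153, -0.072804)
  k2: at (p, q) = (-0.756250, 0.275000), (dp/dtau, dq/dtau) = (-0.128758, 0.496360); Gamma_ppp = 0.000000, Gamma_ppq = -0.237536, Gamma_pqq = 0.178152, Gamma_qpp = 0.000000, Gamma_qpq = -0.236033, Gamma_qqq = 0.177024; k2 = (-0.128758, 0.496360, -0.074254, -0.073784)
  k3: at (p, q) = (-0.756438, 0.274818), (dp/dtau, dq/dtau) = (-0.128713, 0.496311); Gamma_ppp = 0.000000, Gamma_ppq = -0.237532, Gamma_pqq = 0.178149, Gamma_qpp = 0.000000, Gamma_qpq = -0.236013, Gamma_qqq = 0.177009; k3 = (-0.128713, 0.496311, -0.074230, -0.073755)
  k4: at (p, q) = (-0.762871, 0.299631), (dp/dtau, dq/dtau) = (-0.132423, 0.492624); Gamma_ppp = 0.000000, Gamma_ppq = -0.234505, Gamma_pqq = 0.175879, Gamma_qpp = 0.000000, Gamma_qpq = -0.238981, Gamma_qqq = 0.179235; k4 = (-0.132423, 0.492624, -0.073278, -0.074676)
  Y <- Y + (h/6)(k1 + 2k2 + 2k3 + k4): p = -0.7629, q = 0.2996, dp/dtau = -0.1324, dq/dtau = 0.4926
step 2:
  k1: at (p, q) = (-0.762873, 0.299633), (dp/dtau, dq/dtau) = (-0.132423, 0.492624); Gamma_ppp = 0.000000, Gamma_ppq = -0.234504, Gamma_pqq = 0.175878, Gamma_qpp = 0.000000, Gamma_qpq = -0.238981, Gamma_qqq = 0.179236; k1 = (-0.132423, 0.492624, -0.073278, -0.074676)
  k2: at (p, q) = (-0.769494, 0.324264), (dp/dtau, dq/dtau) = (-0.136087, 0.488890); Gamma_ppp = 0.000000, Gamma_ppq = -0.231406, Gamma_pqq = 0.173555, Gamma_qpp = 0.000000, Gamma_qpq = -0.241855, Gamma_qqq = 0.181391; k2 = (-0.136087, 0.488890, -0.072274, -0.075537)
  k3: at (p, q) = (-0.769677, 0.324077), (dp/dtau, dq/dtau) = (-0.136037, 0.488847); Gamma_ppp = 0.000000, Gamma_ppq = -0.231404, Gamma_pqq = 0.173553, Gamma_qpp = 0.000000, Gamma_qpq = -0.241834, Gamma_qqq = 0.181376; k3 = (-0.136037, 0.488847, -0.072251, -0.075508)
  k4: at (p, q) = (-0.776476, 0.348517), (dp/dtau, dq/dtau) = (-0.139648, 0.485073); Gamma_ppp = 0.000000, Gamma_ppq = -0.228241, Gamma_pqq = 0.171181, Gamma_qpp = 0.000000, Gamma_qpq = -0.244611, Gamma_qqq = 0.183459; k4 = (-0.139648, 0.485073, -0.071200, -0.076307)
  Y <- Y + (h/6)(k1 + 2k2 + 2k3 + k4): p = -0.7765, q = 0.3485, dp/dtau = -0.1396, dq/dtau = 0.4851
step 3:
  k1: at (p, q) = (-0.776478, 0.348519), (dp/dtau, dq/dtau) = (-0.139649, 0.485073); Gamma_ppp = 0.000000, Gamma_ppq = -0.228241, Gamma_pqq = 0.171181, Gamma_qpp = 0.000000, Gamma_qpq = -0.244612, Gamma_qqq = 0.183459; k1 = (-0.139649, 0.485073, -0.071200, -0.076307)
  k2: at (p, q) = (-0.783461, 0.372773), (dp/dtau, dq/dtau) = (-0.143209, 0.481257); Gamma_ppp = 0.000000, Gamma_ppq = -0.225017, Gamma_pqq = 0.168762, Gamma_qpp = 0.000000, Gamma_qpq = -0.247289, Gamma_qqq = 0.185467; k2 = (-0.143209, 0.481257, -0.070103, -0.077042)
  k3: at (p, q) = (-0.783639, 0.372582), (dp/dtau, dq/dtau) = (-0.143154, 0.481221); Gamma_ppp = 0.000000, Gamma_ppq = -0.225016, Gamma_pqq = 0.168762, Gamma_qpp = 0.000000, Gamma_qpq = -0.247268, Gamma_qqq = 0.185451; k3 = (-0.143154, 0.481221, -0.070083, -0.077013)
  k4: at (p, q) = (-0.790793, 0.396641), (dp/dtau, dq/dtau) = (-0.146657, 0.477371); Gamma_ppp = 0.000000, Gamma_ppq = -0.221738, Gamma_pqq = 0.166303, Gamma_qpp = 0.000000, Gamma_qpq = -0.249844, Gamma_qqq = 0.187383; k4 = (-0.146657, 0.477371, -0.068946, -0.077684)
  Y <- Y + (h/6)(k1 + 2k2 + 2k3 + k4): p = -0.7908, q = 0.3966, dp/dtau = -0.1467, dq/dtau = 0.4774
step 4:
  k1: at (p, q) = (-0.790795, 0.396642), (dp/dtau, dq/dtau) = (-0.146657, 0.477371); Gamma_ppp = 0.000000, Gamma_ppq = -0.221738, Gamma_pqq = 0.166303, Gamma_qpp = 0.000000, Gamma_qpq = -0.249844, Gamma_qqq = 0.187383; k1 = (-0.146657, 0.477371, -0.068945, -0.077684)
  k2: at (p, q) = (-0.798128, 0.420511), (dp/dtau, dq/dtau) = (-0.150105, 0.473487); Gamma_ppp = 0.000000, Gamma_ppq = -0.218408, Gamma_pqq = 0.163806, Gamma_qpp = 0.000000, Gamma_qpq = -0.252316, Gamma_qqq = 0.189237; k2 = (-0.150105, 0.473487, -0.067769, -0.078290)
  k3: at (p, q) = (-0.798300, 0.420317), (dp/dtau, dq/dtau) = (-0.150046, 0.473457); Gamma_ppp = 0.000000, Gamma_ppq = -0.218410, Gamma_pqq = 0.163808, Gamma_qpp = 0.000000, Gamma_qpq = -0.252294, Gamma_qqq = 0.189220; k3 = (-0.150046, 0.473457, -0.067751, -0.078262)
  k4: at (p, q) = (-0.805800, 0.443988), (dp/dtau, dq/dtau) = (-0.153433, 0.469545); Gamma_ppp = 0.000000, Gamma_ppq = -0.215037, Gamma_pqq = 0.161278, Gamma_qpp = 0.000000, Gamma_qpq = -0.254660, Gamma_qqq = 0.190995; k4 = (-0.153433, 0.469545, -0.066541, -0.078802)
  Y <- Y + (h/6)(k1 + 2k2 + 2k3 + k4): p = -0.8058, q = 0.4440, dp/dtau = -0.1534, dq/dtau = 0.4695

Answer: p = -0.8058, q = 0.4440, dp/dtau = -0.1534, dq/dtau = 0.4695


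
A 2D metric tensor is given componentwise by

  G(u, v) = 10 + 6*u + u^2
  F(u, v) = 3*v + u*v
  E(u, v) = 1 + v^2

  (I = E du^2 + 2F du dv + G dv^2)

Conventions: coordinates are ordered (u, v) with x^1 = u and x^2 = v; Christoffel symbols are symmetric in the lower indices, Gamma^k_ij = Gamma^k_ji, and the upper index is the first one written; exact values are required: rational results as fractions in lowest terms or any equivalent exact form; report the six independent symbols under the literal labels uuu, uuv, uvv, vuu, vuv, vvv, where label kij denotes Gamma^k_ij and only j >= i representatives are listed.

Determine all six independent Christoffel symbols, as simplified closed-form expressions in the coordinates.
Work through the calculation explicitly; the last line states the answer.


E = 1 + v^2; F = 3*v + u*v; G = 10 + 6*u + u^2
Gamma^k_ij = (1/2) g^{kl} (d_i g_jl + d_j g_il - d_l g_ij), with g^inv = (1/(EG-F^2)) [[G, -F], [-F, E]]
first partials: E_u = 0, E_v = 2*v, F_u = v, F_v = 3 + u, G_u = 6 + 2*u, G_v = 0
D = EG - F^2 = 10 + 6*u + v^2 + u^2
expanded: Gamma^u_uu = (G E_u - 2F F_u + F E_v)/(2D), Gamma^u_uv = (G E_v - F G_u)/(2D), Gamma^u_vv = (2G F_v - G G_u - F G_v)/(2D), Gamma^v_uu = (2E F_u - E E_v - F E_u)/(2D), Gamma^v_uv = (E G_u - F E_v)/(2D), Gamma^v_vv = (E G_v - 2F F_v + F G_u)/(2D); substitute and cancel common factors

Answer: Gamma_uuu = 0, Gamma_uuv = v/(u^2 + 6*u + v^2 + 10), Gamma_uvv = 0, Gamma_vuu = 0, Gamma_vuv = (u + 3)/(u^2 + 6*u + v^2 + 10), Gamma_vvv = 0


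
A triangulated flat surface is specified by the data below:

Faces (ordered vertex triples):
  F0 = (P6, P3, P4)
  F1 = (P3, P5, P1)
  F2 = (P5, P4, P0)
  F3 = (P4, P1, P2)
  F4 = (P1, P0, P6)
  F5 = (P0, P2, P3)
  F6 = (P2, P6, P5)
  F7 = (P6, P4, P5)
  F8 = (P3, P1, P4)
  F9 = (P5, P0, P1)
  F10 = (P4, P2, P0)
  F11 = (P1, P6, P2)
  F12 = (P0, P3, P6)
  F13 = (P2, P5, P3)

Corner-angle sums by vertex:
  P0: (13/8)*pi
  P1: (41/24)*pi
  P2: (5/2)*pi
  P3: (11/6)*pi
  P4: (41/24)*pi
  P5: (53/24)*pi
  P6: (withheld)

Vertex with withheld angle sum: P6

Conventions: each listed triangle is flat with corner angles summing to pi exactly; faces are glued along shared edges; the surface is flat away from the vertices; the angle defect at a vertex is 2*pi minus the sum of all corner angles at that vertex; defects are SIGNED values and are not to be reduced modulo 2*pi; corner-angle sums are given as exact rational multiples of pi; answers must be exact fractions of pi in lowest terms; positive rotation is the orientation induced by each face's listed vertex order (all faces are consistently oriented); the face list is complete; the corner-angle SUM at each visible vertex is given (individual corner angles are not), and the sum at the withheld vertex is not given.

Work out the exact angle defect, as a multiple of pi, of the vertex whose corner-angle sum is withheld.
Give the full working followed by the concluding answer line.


V = 7, E = 21, F = 14; chi = V - E + F = 0
Gauss-Bonnet: total defect = 2*pi*chi = 0; visible defects sum to (5/12)*pi

Answer: defect(P6) = (-5/12)*pi


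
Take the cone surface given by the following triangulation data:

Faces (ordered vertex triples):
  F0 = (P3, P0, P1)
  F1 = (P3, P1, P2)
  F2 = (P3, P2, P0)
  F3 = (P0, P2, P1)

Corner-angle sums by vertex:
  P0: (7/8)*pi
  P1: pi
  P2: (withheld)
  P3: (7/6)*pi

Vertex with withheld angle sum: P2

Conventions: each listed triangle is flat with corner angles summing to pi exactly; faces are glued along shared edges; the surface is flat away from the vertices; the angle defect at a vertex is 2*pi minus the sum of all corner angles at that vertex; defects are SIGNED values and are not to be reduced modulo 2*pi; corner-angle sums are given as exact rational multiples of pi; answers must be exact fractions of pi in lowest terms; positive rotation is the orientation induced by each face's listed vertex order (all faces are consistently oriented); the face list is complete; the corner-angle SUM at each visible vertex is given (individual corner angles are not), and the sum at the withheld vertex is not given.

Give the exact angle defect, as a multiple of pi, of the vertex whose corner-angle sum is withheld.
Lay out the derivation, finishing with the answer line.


V = 4, E = 6, F = 4; chi = V - E + F = 2
Gauss-Bonnet: total defect = 2*pi*chi = 4*pi; visible defects sum to (71/24)*pi

Answer: defect(P2) = (25/24)*pi


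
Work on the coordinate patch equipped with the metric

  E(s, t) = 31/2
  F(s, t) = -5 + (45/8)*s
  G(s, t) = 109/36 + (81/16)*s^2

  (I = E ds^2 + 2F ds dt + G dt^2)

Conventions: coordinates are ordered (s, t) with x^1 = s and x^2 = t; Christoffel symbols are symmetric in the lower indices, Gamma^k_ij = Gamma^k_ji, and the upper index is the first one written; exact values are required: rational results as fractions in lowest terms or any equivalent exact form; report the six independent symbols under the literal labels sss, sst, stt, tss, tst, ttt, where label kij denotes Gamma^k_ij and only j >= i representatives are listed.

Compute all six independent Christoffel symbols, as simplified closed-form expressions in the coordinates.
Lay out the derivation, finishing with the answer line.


E = 31/2; F = -5 + (45/8)*s; G = 109/36 + (81/16)*s^2
Gamma^k_ij = (1/2) g^{kl} (d_i g_jl + d_j g_il - d_l g_ij), with g^inv = (1/(EG-F^2)) [[G, -F], [-F, E]]
first partials: E_s = 0, E_t = 0, F_s = 45/8, F_t = 0, G_s = (81/8)*s, G_t = 0
D = EG - F^2 = 1579/72 + (225/4)*s + (2997/64)*s^2
expanded: Gamma^s_ss = (G E_s - 2F F_s + F E_t)/(2D), Gamma^s_st = (G E_t - F G_s)/(2D), Gamma^s_tt = (2G F_t - G G_s - F G_t)/(2D), Gamma^t_ss = (2E F_s - E E_t - F E_s)/(2D), Gamma^t_st = (E G_s - F E_t)/(2D), Gamma^t_tt = (E G_t - 2F F_t + F G_s)/(2D); substitute and cancel common factors

Answer: Gamma_sss = (16200 - 18225*s)/(26973*s^2 + 32400*s + 12632), Gamma_sst = (-32805*s^2 + 29160*s)/(53946*s^2 + 64800*s + 25264), Gamma_stt = (-59049*s^3 - 35316*s)/(107892*s^2 + 129600*s + 50528), Gamma_tss = 50220/(26973*s^2 + 32400*s + 12632), Gamma_tst = 45198*s/(26973*s^2 + 32400*s + 12632), Gamma_ttt = (32805*s^2 - 29160*s)/(53946*s^2 + 64800*s + 25264)


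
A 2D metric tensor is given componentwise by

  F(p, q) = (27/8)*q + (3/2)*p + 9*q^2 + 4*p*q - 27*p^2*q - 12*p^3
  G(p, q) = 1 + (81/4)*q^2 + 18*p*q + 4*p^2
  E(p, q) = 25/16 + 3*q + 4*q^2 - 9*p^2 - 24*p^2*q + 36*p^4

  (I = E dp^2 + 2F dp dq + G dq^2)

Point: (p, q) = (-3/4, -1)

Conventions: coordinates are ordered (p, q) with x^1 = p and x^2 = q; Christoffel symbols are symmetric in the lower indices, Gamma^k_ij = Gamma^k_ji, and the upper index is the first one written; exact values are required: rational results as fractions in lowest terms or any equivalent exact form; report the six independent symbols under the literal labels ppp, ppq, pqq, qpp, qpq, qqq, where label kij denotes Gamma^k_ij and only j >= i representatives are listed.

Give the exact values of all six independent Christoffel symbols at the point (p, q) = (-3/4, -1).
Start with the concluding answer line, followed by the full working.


Answer: Gamma_ppp = -72/101, Gamma_ppq = -16/101, Gamma_pqq = -36/101, Gamma_qpp = -3456/3737, Gamma_qpq = -768/3737, Gamma_qqq = -1728/3737

E = 1433/64, F = 111/4, G = 37 at the point
E_p = -333/4, E_q = -37/2, F_p = -253/4, F_q = -525/16, G_p = -24, G_q = -54
EG - F^2 = 3737/64;  g^inv = (64/3737) * [[37, -111/4], [-111/4, 1433/64]]
first-kind symbols [ij,l] = (1/2)(d_i g_jl + d_j g_il - d_l g_ij): [pp,p] = E_p/2 = -333/8, [pp,q] = F_p - E_q/2 = -54, [pq,p] = E_q/2 = -37/4, [pq,q] = G_p/2 = -12, [qq,p] = F_q - G_p/2 = -333/16, [qq,q] = G_q/2 = -27
Gamma^p_ij = (G*[ij,p] - F*[ij,q])/(EG - F^2), Gamma^q_ij = (E*[ij,q] - F*[ij,p])/(EG - F^2)


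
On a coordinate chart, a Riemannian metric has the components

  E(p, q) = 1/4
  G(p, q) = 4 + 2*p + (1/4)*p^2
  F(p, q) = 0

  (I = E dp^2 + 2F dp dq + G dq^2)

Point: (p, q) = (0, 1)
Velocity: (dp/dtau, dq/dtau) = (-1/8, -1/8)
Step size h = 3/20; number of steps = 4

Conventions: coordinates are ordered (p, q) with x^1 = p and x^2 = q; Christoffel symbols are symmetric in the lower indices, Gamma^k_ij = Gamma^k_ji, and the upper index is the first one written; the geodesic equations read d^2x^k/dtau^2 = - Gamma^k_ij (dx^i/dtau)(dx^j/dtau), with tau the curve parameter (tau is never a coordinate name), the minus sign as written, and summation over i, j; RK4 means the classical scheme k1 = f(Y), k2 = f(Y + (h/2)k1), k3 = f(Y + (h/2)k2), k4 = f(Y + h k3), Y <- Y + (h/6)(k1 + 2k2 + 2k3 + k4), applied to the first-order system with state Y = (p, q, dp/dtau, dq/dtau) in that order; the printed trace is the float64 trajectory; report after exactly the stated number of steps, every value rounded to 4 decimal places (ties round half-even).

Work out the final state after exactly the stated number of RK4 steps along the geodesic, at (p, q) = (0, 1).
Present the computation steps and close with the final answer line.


f(Y) = (dp/dtau, dq/dtau, -Gamma^p_ij Y'^i Y'^j, -Gamma^q_ij Y'^i Y'^j) with the Gammas evaluated at the stage position; h = 0.150000; intermediate values shown to 6 dp
step 0: p = 0.0000, q = 1.0000, dp/dtau = -0.1250, dq/dtau = -0.1250
step 1:
  k1: at (p, q) = (0.000000, 1.000000), (dp/dtau, dq/dtau) = (-0.125000, -0.125000); Gamma_ppp = 0.000000, Gamma_ppq = 0.000000, Gamma_pqq = -4.000000, Gamma_qpp = 0.000000, Gamma_qpq = 0.250000, Gamma_qqq = 0.000000; k1 = (-0.125000, -0.125000, 0.062500, -0.007812)
  k2: at (p, q) = (-0.009375, 0.990625), (dp/dtau, dq/dtau) = (-0.120313, -0.125586); Gamma_ppp = 0.000000, Gamma_ppq = 0.000000, Gamma_pqq = -3.990625, Gamma_qpp = 0.000000, Gamma_qpq = 0.250587, Gamma_qqq = 0.000000; k2 = (-0.120313, -0.125586, 0.062939, -0.007573)
  k3: at (p, q) = (-0.009023, 0.990581), (dp/dtau, dq/dtau) = (-0.120280, -0.125568); Gamma_ppp = 0.000000, Gamma_ppq = 0.000000, Gamma_pqq = -3.990977, Gamma_qpp = 0.000000, Gamma_qpq = 0.250565, Gamma_qqq = 0.000000; k3 = (-0.120280, -0.125568, 0.062927, -0.007569)
  k4: at (p, q) = (-0.018042, 0.981165), (dp/dtau, dq/dtau) = (-0.115561, -0.126135); Gamma_ppp = 0.000000, Gamma_ppq = 0.000000, Gamma_pqq = -3.981958, Gamma_qpp = 0.000000, Gamma_qpq = 0.251133, Gamma_qqq = 0.000000; k4 = (-0.115561, -0.126135, 0.063353, -0.007321)
  Y <- Y + (h/6)(k1 + 2k2 + 2k3 + k4): p = -0.0180, q = 0.9812, dp/dtau = -0.1156, dq/dtau = -0.1261
step 2:
  k1: at (p, q) = (-0.018044, 0.981164), (dp/dtau, dq/dtau) = (-0.115560, -0.126135); Gamma_ppp = 0.000000, Gamma_ppq = 0.000000, Gamma_pqq = -3.981956, Gamma_qpp = 0.000000, Gamma_qpq = 0.251133, Gamma_qqq = 0.000000; k1 = (-0.115560, -0.126135, 0.063353, -0.007321)
  k2: at (p, q) = (-0.026711, 0.971704), (dp/dtau, dq/dtau) = (-0.110809, -0.126684); Gamma_ppp = 0.000000, Gamma_ppq = 0.000000, Gamma_pqq = -3.973289, Gamma_qpp = 0.000000, Gamma_qpq = 0.251681, Gamma_qqq = 0.000000; k2 = (-0.110809, -0.126684, 0.063767, -0.007066)
  k3: at (p, q) = (-0.026354, 0.971663), (dp/dtau, dq/dtau) = (-0.110778, -0.126665); Gamma_ppp = 0.000000, Gamma_ppq = 0.000000, Gamma_pqq = -3.973646, Gamma_qpp = 0.000000, Gamma_qpq = 0.251658, Gamma_qqq = 0.000000; k3 = (-0.110778, -0.126665, 0.063754, -0.007062)
  k4: at (p, q) = (-0.034660, 0.962164), (dp/dtau, dq/dtau) = (-0.105997, -0.127195); Gamma_ppp = 0.000000, Gamma_ppq = 0.000000, Gamma_pqq = -3.965340, Gamma_qpp = 0.000000, Gamma_qpq = 0.252185, Gamma_qqq = 0.000000; k4 = (-0.105997, -0.127195, 0.064153, -0.006800)
  Y <- Y + (h/6)(k1 + 2k2 + 2k3 + k4): p = -0.0347, q = 0.9622, dp/dtau = -0.1060, dq/dtau = -0.1272
step 3:
  k1: at (p, q) = (-0.034662, 0.962163), (dp/dtau, dq/dtau) = (-0.105997, -0.127195); Gamma_ppp = 0.000000, Gamma_ppq = 0.000000, Gamma_pqq = -3.965338, Gamma_qpp = 0.000000, Gamma_qpq = 0.252185, Gamma_qqq = 0.000000; k1 = (-0.105997, -0.127195, 0.064153, -0.006800)
  k2: at (p, q) = (-0.042612, 0.952624), (dp/dtau, dq/dtau) = (-0.101185, -0.127705); Gamma_ppp = 0.000000, Gamma_ppq = 0.000000, Gamma_pqq = -3.957388, Gamma_qpp = 0.000000, Gamma_qpq = 0.252692, Gamma_qqq = 0.000000; k2 = (-0.101185, -0.127705, 0.064539, -0.006530)
  k3: at (p, q) = (-0.042251, 0.952585), (dp/dtau, dq/dtau) = (-0.101156, -0.127685); Gamma_ppp = 0.000000, Gamma_ppq = 0.000000, Gamma_pqq = -3.957749, Gamma_qpp = 0.000000, Gamma_qpq = 0.252669, Gamma_qqq = 0.000000; k3 = (-0.101156, -0.127685, 0.064525, -0.006527)
  k4: at (p, q) = (-0.049835, 0.943010), (dp/dtau, dq/dtau) = (-0.096318, -0.128174); Gamma_ppp = 0.000000, Gamma_ppq = 0.000000, Gamma_pqq = -3.950165, Gamma_qpp = 0.000000, Gamma_qpq = 0.253154, Gamma_qqq = 0.000000; k4 = (-0.096318, -0.128174, 0.064895, -0.006251)
  Y <- Y + (h/6)(k1 + 2k2 + 2k3 + k4): p = -0.0498, q = 0.9430, dp/dtau = -0.0963, dq/dtau = -0.1282
step 4:
  k1: at (p, q) = (-0.049837, 0.943009), (dp/dtau, dq/dtau) = (-0.096317, -0.128174); Gamma_ppp = 0.000000, Gamma_ppq = 0.000000, Gamma_pqq = -3.950163, Gamma_qpp = 0.000000, Gamma_qpq = 0.253154, Gamma_qqq = 0.000000; k1 = (-0.096317, -0.128174, 0.064896, -0.006251)
  k2: at (p, q) = (-0.057061, 0.933396), (dp/dtau, dq/dtau) = (-0.091450, -0.128643); Gamma_ppp = 0.000000, Gamma_ppq = 0.000000, Gamma_pqq = -3.942939, Gamma_qpp = 0.000000, Gamma_qpq = 0.253618, Gamma_qqq = 0.000000; k2 = (-0.091450, -0.128643, 0.065252, -0.005967)
  k3: at (p, q) = (-0.056696, 0.933361), (dp/dtau, dq/dtau) = (-0.091423, -0.128622); Gamma_ppp = 0.000000, Gamma_ppq = 0.000000, Gamma_pqq = -3.943304, Gamma_qpp = 0.000000, Gamma_qpq = 0.253594, Gamma_qqq = 0.000000; k3 = (-0.091423, -0.128622, 0.065236, -0.005964)
  k4: at (p, q) = (-0.063550, 0.923716), (dp/dtau, dq/dtau) = (-0.086532, -0.129069); Gamma_ppp = 0.000000, Gamma_ppq = 0.000000, Gamma_pqq = -3.936450, Gamma_qpp = 0.000000, Gamma_qpq = 0.254036, Gamma_qqq = 0.000000; k4 = (-0.086532, -0.129069, 0.065576, -0.005674)
  Y <- Y + (h/6)(k1 + 2k2 + 2k3 + k4): p = -0.0636, q = 0.9237, dp/dtau = -0.0865, dq/dtau = -0.1291

Answer: p = -0.0636, q = 0.9237, dp/dtau = -0.0865, dq/dtau = -0.1291


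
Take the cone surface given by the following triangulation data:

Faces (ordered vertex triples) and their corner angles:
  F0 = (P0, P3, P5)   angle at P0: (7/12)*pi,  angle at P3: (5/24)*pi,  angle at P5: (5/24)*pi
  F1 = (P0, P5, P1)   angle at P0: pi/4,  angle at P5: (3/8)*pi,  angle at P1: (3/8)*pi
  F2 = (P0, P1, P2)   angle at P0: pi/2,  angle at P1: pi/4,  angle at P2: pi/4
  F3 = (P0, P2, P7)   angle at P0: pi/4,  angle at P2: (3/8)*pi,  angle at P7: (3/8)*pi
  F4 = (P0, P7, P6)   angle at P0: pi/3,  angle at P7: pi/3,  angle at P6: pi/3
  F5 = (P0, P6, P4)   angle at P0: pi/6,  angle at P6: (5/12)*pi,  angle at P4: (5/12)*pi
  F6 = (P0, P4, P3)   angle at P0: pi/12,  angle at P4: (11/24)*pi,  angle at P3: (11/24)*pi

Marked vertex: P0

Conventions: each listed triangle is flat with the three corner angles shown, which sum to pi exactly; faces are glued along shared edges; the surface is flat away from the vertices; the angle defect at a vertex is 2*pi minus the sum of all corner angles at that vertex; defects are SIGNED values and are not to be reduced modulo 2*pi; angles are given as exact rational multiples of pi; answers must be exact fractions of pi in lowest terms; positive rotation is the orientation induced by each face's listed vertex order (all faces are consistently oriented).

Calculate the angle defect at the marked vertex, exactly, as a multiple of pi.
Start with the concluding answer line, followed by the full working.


Answer: defect(P0) = -pi/6

Sum of corner angles at P0: (13/6)*pi
defect = 2*pi - (13/6)*pi


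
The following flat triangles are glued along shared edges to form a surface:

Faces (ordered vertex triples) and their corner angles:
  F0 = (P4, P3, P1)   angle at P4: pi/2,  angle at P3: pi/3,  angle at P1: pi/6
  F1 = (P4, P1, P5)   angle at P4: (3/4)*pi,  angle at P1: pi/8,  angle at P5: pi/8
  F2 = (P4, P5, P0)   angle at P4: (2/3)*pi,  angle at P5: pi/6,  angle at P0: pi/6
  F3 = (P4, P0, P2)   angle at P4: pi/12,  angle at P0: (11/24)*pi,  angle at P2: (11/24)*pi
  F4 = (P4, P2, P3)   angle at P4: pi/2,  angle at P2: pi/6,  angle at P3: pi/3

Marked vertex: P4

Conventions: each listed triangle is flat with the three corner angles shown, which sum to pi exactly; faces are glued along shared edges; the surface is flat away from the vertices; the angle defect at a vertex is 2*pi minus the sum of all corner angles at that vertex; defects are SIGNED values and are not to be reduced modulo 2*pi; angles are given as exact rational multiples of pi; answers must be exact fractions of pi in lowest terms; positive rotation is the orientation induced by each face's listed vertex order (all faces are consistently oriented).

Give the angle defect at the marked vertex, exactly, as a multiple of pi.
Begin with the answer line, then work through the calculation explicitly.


Answer: defect(P4) = -pi/2

Sum of corner angles at P4: (5/2)*pi
defect = 2*pi - (5/2)*pi


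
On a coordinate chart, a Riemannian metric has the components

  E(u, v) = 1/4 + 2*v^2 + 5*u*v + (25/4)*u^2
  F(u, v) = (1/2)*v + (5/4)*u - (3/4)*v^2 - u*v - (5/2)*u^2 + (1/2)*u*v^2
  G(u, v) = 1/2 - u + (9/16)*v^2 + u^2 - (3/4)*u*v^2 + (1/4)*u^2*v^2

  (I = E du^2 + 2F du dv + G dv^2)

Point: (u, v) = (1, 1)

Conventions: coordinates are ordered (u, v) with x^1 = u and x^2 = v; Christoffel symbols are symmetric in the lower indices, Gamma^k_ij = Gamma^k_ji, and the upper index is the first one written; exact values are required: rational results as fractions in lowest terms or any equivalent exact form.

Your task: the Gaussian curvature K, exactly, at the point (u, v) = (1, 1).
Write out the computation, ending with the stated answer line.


E = 27/2, F = -2, G = 9/16, EG - F^2 = 115/32 at the point
E_u = 35/2, E_v = 9, F_u = -17/4, F_v = -1, G_u = 3/4, G_v = 1/8
E_vv = 4, F_uv = 0, G_uu = 5/2
K follows from Brioschi's formula, (det M1 - det M2)/(EG - F^2)^2.
M1 = [[-E_vv/2 + F_uv - G_uu/2, E_u/2, F_u - E_v/2], [F_v - G_u/2, E, F], [G_v/2, F, G]] = [[-13/4, 35/4, -35/4], [-11/8, 27/2, -2], [1/16, -2, 9/16]]; det M1 = -11615/512
M2 = [[0, E_v/2, G_u/2], [E_v/2, E, F], [G_u/2, F, G]] = [[0, 9/2, 3/8], [9/2, 27/2, -2], [3/8, -2, 9/16]]; det M2 = -2565/128
det M1 - det M2 = -1355/512; K = -1355/512 / (115/32)^2 = -542/2645

Answer: K = -542/2645


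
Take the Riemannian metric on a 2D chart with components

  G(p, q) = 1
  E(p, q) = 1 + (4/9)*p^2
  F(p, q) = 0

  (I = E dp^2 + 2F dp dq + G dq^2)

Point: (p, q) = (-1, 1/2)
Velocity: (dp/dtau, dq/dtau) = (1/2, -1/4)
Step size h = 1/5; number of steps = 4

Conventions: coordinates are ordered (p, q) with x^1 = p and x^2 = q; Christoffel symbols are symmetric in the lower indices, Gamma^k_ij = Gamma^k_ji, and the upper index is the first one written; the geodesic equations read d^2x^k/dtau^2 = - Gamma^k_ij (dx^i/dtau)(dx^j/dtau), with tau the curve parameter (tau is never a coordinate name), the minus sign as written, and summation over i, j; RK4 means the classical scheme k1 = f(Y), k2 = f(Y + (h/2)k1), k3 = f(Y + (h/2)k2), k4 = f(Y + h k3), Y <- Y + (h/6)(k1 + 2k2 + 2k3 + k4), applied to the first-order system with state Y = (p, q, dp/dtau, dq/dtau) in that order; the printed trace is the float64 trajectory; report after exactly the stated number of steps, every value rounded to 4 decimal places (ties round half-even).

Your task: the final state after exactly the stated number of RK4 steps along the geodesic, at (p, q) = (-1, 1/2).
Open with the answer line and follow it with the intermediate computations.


Answer: p = -0.5752, q = 0.3000, dp/dtau = 0.5611, dq/dtau = -0.2500

f(Y) = (dp/dtau, dq/dtau, -Gamma^p_ij Y'^i Y'^j, -Gamma^q_ij Y'^i Y'^j) with the Gammas evaluated at the stage position; h = 0.200000; intermediate values shown to 6 dp
step 0: p = -1.0000, q = 0.5000, dp/dtau = 0.5000, dq/dtau = -0.2500
step 1:
  k1: at (p, q) = (-1.000000, 0.500000), (dp/dtau, dq/dtau) = (0.500000, -0.250000); Gamma_ppp = -0.307692, Gamma_ppq = 0.000000, Gamma_pqq = 0.000000, Gamma_qpp = 0.000000, Gamma_qpq = 0.000000, Gamma_qqq = 0.000000; k1 = (0.500000, -0.250000, 0.076923, 0.000000)
  k2: at (p, q) = (-0.950000, 0.475000), (dp/dtau, dq/dtau) = (0.507692, -0.250000); Gamma_ppp = -0.301348, Gamma_ppq = 0.000000, Gamma_pqq = 0.000000, Gamma_qpp = 0.000000, Gamma_qpq = 0.000000, Gamma_qqq = 0.000000; k2 = (0.507692, -0.250000, 0.077673, 0.000000)
  k3: at (p, q) = (-0.949231, 0.475000), (dp/dtau, dq/dtau) = (0.507767, -0.250000); Gamma_ppp = -0.301244, Gamma_ppq = 0.000000, Gamma_pqq = 0.000000, Gamma_qpp = 0.000000, Gamma_qpq = 0.000000, Gamma_qqq = 0.000000; k3 = (0.507767, -0.250000, 0.077669, 0.000000)
  k4: at (p, q) = (-0.898447, 0.450000), (dp/dtau, dq/dtau) = (0.515534, -0.250000); Gamma_ppp = -0.293878, Gamma_ppq = 0.000000, Gamma_pqq = 0.000000, Gamma_qpp = 0.000000, Gamma_qpq = 0.000000, Gamma_qqq = 0.000000; k4 = (0.515534, -0.250000, 0.078106, 0.000000)
  Y <- Y + (h/6)(k1 + 2k2 + 2k3 + k4): p = -0.8985, q = 0.4500, dp/dtau = 0.5155, dq/dtau = -0.2500
step 2:
  k1: at (p, q) = (-0.898452, 0.450000), (dp/dtau, dq/dtau) = (0.515524, -0.250000); Gamma_ppp = -0.293879, Gamma_ppq = 0.000000, Gamma_pqq = 0.000000, Gamma_qpp = 0.000000, Gamma_qpq = 0.000000, Gamma_qqq = 0.000000; k1 = (0.515524, -0.250000, 0.078103, 0.000000)
  k2: at (p, q) = (-0.846899, 0.425000), (dp/dtau, dq/dtau) = (0.523334, -0.250000); Gamma_ppp = -0.285417, Gamma_ppq = 0.000000, Gamma_pqq = 0.000000, Gamma_qpp = 0.000000, Gamma_qpq = 0.000000, Gamma_qqq = 0.000000; k2 = (0.523334, -0.250000, 0.078169, 0.000000)
  k3: at (p, q) = (-0.846118, 0.425000), (dp/dtau, dq/dtau) = (0.523341, -0.250000); Gamma_ppp = -0.285281, Gamma_ppq = 0.000000, Gamma_pqq = 0.000000, Gamma_qpp = 0.000000, Gamma_qpq = 0.000000, Gamma_qqq = 0.000000; k3 = (0.523341, -0.250000, 0.078134, 0.000000)
  k4: at (p, q) = (-0.793783, 0.400000), (dp/dtau, dq/dtau) = (0.531151, -0.250000); Gamma_ppp = -0.275610, Gamma_ppq = 0.000000, Gamma_pqq = 0.000000, Gamma_qpp = 0.000000, Gamma_qpq = 0.000000, Gamma_qqq = 0.000000; k4 = (0.531151, -0.250000, 0.077755, 0.000000)
  Y <- Y + (h/6)(k1 + 2k2 + 2k3 + k4): p = -0.7938, q = 0.4000, dp/dtau = 0.5311, dq/dtau = -0.2500
step 3:
  k1: at (p, q) = (-0.793784, 0.400000), (dp/dtau, dq/dtau) = (0.531139, -0.250000); Gamma_ppp = -0.275611, Gamma_ppq = 0.000000, Gamma_pqq = 0.000000, Gamma_qpp = 0.000000, Gamma_qpq = 0.000000, Gamma_qqq = 0.000000; k1 = (0.531139, -0.250000, 0.077752, 0.000000)
  k2: at (p, q) = (-0.740670, 0.375000), (dp/dtau, dq/dtau) = (0.538914, -0.250000); Gamma_ppp = -0.264658, Gamma_ppq = 0.000000, Gamma_pqq = 0.000000, Gamma_qpp = 0.000000, Gamma_qpq = 0.000000, Gamma_qqq = 0.000000; k2 = (0.538914, -0.250000, 0.076864, 0.000000)
  k3: at (p, q) = (-0.739893, 0.375000), (dp/dtau, dq/dtau) = (0.538826, -0.250000); Gamma_ppp = -0.264489, Gamma_ppq = 0.000000, Gamma_pqq = 0.000000, Gamma_qpp = 0.000000, Gamma_qpq = 0.000000, Gamma_qqq = 0.000000; k3 = (0.538826, -0.250000, 0.076790, 0.000000)
  k4: at (p, q) = (-0.686019, 0.350000), (dp/dtau, dq/dtau) = (0.546497, -0.250000); Gamma_ppp = -0.252155, Gamma_ppq = 0.000000, Gamma_pqq = 0.000000, Gamma_qpp = 0.000000, Gamma_qpq = 0.000000, Gamma_qqq = 0.000000; k4 = (0.546497, -0.250000, 0.075308, 0.000000)
  Y <- Y + (h/6)(k1 + 2k2 + 2k3 + k4): p = -0.6860, q = 0.3500, dp/dtau = 0.5465, dq/dtau = -0.2500
step 4:
  k1: at (p, q) = (-0.686014, 0.350000), (dp/dtau, dq/dtau) = (0.546485, -0.250000); Gamma_ppp = -0.252154, Gamma_ppq = 0.000000, Gamma_pqq = 0.000000, Gamma_qpp = 0.000000, Gamma_qpq = 0.000000, Gamma_qqq = 0.000000; k1 = (0.546485, -0.250000, 0.075305, 0.000000)
  k2: at (p, q) = (-0.631365, 0.325000), (dp/dtau, dq/dtau) = (0.554015, -0.250000); Gamma_ppp = -0.238375, Gamma_ppq = 0.000000, Gamma_pqq = 0.000000, Gamma_qpp = 0.000000, Gamma_qpq = 0.000000, Gamma_qqq = 0.000000; k2 = (0.554015, -0.250000, 0.073165, 0.000000)
  k3: at (p, q) = (-0.630612, 0.325000), (dp/dtau, dq/dtau) = (0.553801, -0.250000); Gamma_ppp = -0.238176, Gamma_ppq = 0.000000, Gamma_pqq = 0.000000, Gamma_qpp = 0.000000, Gamma_qpq = 0.000000, Gamma_qqq = 0.000000; k3 = (0.553801, -0.250000, 0.073048, 0.000000)
  k4: at (p, q) = (-0.575253, 0.300000), (dp/dtau, dq/dtau) = (0.561094, -0.250000); Gamma_ppp = -0.222887, Gamma_ppq = 0.000000, Gamma_pqq = 0.000000, Gamma_qpp = 0.000000, Gamma_qpq = 0.000000, Gamma_qqq = 0.000000; k4 = (0.561094, -0.250000, 0.070171, 0.000000)
  Y <- Y + (h/6)(k1 + 2k2 + 2k3 + k4): p = -0.5752, q = 0.3000, dp/dtau = 0.5611, dq/dtau = -0.2500


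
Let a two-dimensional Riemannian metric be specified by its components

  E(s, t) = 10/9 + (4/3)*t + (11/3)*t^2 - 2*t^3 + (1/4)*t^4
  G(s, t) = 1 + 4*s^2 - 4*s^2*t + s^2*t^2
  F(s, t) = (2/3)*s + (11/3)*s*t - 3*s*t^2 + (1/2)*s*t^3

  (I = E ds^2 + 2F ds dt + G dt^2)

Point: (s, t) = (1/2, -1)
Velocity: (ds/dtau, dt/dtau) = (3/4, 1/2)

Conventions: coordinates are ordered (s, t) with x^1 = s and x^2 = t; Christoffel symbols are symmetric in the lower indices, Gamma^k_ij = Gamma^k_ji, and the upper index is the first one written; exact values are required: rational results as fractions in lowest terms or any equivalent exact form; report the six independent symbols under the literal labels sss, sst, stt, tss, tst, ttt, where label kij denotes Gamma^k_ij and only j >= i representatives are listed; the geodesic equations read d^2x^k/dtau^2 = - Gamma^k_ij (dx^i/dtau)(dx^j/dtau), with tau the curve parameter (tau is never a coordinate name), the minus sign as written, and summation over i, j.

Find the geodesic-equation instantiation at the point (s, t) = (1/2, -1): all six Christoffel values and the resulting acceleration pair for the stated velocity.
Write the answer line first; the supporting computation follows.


Answer: Gamma_sss = 0, Gamma_sst = -9/11, Gamma_stt = 3/22, Gamma_tss = 0, Gamma_tst = 81/143, Gamma_ttt = -27/286; accelerations (d^2s/dtau^2, d^2t/dtau^2) = (51/88, -459/1144)

E = 205/36, F = -13/4, G = 13/4 at the point
E_s = 0, E_t = -13, F_s = -13/2, F_t = 67/12, G_s = 9, G_t = -3/2
EG - F^2 = 143/18;  g^inv = (18/143) * [[13/4, 13/4], [13/4, 205/36]]
first-kind symbols [ij,l] = (1/2)(d_i g_jl + d_j g_il - d_l g_ij): [ss,s] = E_s/2 = 0, [ss,t] = F_s - E_t/2 = 0, [st,s] = E_t/2 = -13/2, [st,t] = G_s/2 = 9/2, [tt,s] = F_t - G_s/2 = 13/12, [tt,t] = G_t/2 = -3/4
Gamma^s_ij = (G*[ij,s] - F*[ij,t])/(EG - F^2), Gamma^t_ij = (E*[ij,t] - F*[ij,s])/(EG - F^2)
Gamma_sss = 0, Gamma_sst = -9/11, Gamma_stt = 3/22, Gamma_tss = 0, Gamma_tst = 81/143, Gamma_ttt = -27/286
d^2s/dtau^2 = -(Gamma_sss*(3/4)^2 + 2*Gamma_sst*(3/4)*(1/2) + Gamma_stt*(1/2)^2) = 51/88
d^2t/dtau^2 = -(Gamma_tss*(3/4)^2 + 2*Gamma_tst*(3/4)*(1/2) + Gamma_ttt*(1/2)^2) = -459/1144


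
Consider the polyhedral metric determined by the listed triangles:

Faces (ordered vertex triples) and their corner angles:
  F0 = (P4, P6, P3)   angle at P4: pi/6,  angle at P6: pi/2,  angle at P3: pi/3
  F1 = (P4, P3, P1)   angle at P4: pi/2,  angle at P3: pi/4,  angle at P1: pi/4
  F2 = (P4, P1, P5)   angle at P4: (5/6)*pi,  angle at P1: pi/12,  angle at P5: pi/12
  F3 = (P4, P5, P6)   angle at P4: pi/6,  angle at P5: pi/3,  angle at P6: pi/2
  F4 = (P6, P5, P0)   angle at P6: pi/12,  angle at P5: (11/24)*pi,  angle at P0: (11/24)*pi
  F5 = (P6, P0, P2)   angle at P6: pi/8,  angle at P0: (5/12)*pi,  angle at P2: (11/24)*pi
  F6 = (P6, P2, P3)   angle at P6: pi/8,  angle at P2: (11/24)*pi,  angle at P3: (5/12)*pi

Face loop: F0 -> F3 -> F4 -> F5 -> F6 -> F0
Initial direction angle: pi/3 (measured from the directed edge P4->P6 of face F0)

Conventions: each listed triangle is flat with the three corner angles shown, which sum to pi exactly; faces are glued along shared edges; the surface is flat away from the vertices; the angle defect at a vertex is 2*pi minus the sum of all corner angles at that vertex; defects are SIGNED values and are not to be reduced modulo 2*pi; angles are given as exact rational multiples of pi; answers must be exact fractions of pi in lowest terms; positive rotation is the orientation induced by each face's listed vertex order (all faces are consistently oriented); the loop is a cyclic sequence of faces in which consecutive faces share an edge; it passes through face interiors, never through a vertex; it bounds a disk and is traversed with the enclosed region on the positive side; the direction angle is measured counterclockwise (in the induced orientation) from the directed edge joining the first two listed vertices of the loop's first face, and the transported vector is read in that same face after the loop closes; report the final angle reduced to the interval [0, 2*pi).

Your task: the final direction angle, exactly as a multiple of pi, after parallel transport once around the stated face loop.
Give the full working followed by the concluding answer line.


enclosed vertex P6: corner angles sum to (4/3)*pi, defect = 2*pi - (4/3)*pi = (2/3)*pi
final direction = starting direction + enclosed defect total, reduced mod 2*pi (induced orientation)
final angle = pi/3 + (2/3)*pi = pi (mod 2*pi)

Answer: final direction angle = pi


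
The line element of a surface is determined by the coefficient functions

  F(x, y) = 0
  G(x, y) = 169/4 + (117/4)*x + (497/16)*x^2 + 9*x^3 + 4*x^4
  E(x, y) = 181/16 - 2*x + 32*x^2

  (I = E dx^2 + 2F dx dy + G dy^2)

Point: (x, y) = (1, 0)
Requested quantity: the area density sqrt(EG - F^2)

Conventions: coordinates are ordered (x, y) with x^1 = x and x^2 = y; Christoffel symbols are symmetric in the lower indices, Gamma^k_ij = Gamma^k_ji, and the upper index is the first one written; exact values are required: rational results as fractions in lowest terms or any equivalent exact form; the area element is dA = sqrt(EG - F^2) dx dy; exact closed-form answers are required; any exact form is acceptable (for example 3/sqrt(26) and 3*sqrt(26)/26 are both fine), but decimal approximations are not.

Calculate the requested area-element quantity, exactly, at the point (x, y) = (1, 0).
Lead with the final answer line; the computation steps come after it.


Answer: sqrt(EG - F^2) = 43*sqrt(661)/16

E = 661/16, F = 0, G = 1849/16; EG - F^2 = 1222189/256


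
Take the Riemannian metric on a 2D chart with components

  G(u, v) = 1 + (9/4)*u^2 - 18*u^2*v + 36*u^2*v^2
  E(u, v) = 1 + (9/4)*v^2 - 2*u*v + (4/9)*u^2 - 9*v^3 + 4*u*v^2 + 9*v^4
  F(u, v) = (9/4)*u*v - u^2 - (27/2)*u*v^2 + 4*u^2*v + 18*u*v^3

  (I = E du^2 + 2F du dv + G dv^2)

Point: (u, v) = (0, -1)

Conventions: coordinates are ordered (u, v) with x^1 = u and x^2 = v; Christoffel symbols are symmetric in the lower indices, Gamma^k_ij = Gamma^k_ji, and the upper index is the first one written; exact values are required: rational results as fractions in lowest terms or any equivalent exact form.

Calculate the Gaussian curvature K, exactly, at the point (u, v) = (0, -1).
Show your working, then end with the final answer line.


E = 85/4, F = 0, G = 1, EG - F^2 = 85/4 at the point
E_u = 6, E_v = -135/2, F_u = -135/4, F_v = 0, G_u = 0, G_v = 0
E_vv = 333/2, F_uv = 333/4, G_uu = 225/2
Apply the Brioschi formula K = (det M1 - det M2)/(EG - F^2)^2 over the derivative matrices of E, F, G.
M1 = [[-E_vv/2 + F_uv - G_uu/2, E_u/2, F_u - E_v/2], [F_v - G_u/2, E, F], [G_v/2, F, G]] = [[-225/4, 3, 0], [0, 85/4, 0], [0, 0, 1]]; det M1 = -19125/16
M2 = [[0, E_v/2, G_u/2], [E_v/2, E, F], [G_u/2, F, G]] = [[0, -135/4, 0], [-135/4, 85/4, 0], [0, 0, 1]]; det M2 = -18225/16
det M1 - det M2 = -225/4; K = -225/4 / (85/4)^2 = -36/289

Answer: K = -36/289
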